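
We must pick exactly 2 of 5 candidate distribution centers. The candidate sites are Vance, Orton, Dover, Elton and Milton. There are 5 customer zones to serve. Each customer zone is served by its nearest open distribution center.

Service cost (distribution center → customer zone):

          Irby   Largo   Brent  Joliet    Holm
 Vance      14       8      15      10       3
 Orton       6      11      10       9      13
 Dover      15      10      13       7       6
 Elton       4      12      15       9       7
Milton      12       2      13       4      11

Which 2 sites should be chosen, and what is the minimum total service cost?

With exactly 2 open, each customer zone uses its cheapest among the chosen.
{Elton, Milton}: Irby→Elton 4, Largo→Milton 2, Brent→Milton 13, Joliet→Milton 4, Holm→Elton 7. Service cost 30.
{Orton, Milton}: service cost 33
{Vance, Milton}: service cost 34
Among all 10 size-2 choices, {Elton, Milton} is lowest.

Choose Elton and Milton; total service cost 30.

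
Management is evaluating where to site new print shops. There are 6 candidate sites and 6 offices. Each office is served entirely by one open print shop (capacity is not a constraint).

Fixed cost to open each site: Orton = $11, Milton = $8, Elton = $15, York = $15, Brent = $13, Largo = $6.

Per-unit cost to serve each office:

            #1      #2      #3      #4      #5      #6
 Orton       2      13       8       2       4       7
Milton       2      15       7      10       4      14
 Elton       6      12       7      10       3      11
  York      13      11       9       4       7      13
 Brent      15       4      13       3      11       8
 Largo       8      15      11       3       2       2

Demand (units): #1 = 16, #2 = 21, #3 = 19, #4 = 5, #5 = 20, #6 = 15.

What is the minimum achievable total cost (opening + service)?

Minimum total cost: 361

For any fixed open set, each office goes to its cheapest open site; total = fixed + service.
{Milton, Brent, Largo}: #1→Milton 2·16=32, #2→Brent 4·21=84, #3→Milton 7·19=133, #4→Brent 3·5=15, #5→Largo 2·20=40, #6→Largo 2·15=30. Service 334; fixed 27; total 361.
{Orton, Milton, Brent, Largo}: #1→Orton 2·16=32, #2→Brent 4·21=84, #3→Milton 7·19=133, #4→Orton 2·5=10, #5→Largo 2·20=40, #6→Largo 2·15=30. Service 329; fixed 38; total 367.
{Orton, Elton, Brent, Largo}: service 329 + fixed 45 = 374
{Orton, Milton, Elton, York, Brent, Largo}: service 329 + fixed 68 = 397
No other subset beats 361.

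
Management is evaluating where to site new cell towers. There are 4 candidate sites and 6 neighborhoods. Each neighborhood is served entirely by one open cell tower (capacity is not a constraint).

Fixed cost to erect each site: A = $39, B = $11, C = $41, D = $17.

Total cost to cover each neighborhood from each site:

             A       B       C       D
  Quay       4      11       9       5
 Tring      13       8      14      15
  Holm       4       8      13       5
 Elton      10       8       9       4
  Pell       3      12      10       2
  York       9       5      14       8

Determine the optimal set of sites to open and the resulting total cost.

Open D only; minimum total cost 56.

For any fixed open set, each neighborhood goes to its cheapest open site; total = fixed + service.
{D}: Quay→D 5, Tring→D 15, Holm→D 5, Elton→D 4, Pell→D 2, York→D 8. Service 39; fixed 17; total 56.
{B, D}: Quay→D 5, Tring→B 8, Holm→D 5, Elton→D 4, Pell→D 2, York→B 5. Service 29; fixed 28; total 57.
{B}: Quay→B 11, Tring→B 8, Holm→B 8, Elton→B 8, Pell→B 12, York→B 5. Service 52; fixed 11; total 63.
{A, B, C, D}: service 27 + fixed 108 = 135
No other subset beats 56.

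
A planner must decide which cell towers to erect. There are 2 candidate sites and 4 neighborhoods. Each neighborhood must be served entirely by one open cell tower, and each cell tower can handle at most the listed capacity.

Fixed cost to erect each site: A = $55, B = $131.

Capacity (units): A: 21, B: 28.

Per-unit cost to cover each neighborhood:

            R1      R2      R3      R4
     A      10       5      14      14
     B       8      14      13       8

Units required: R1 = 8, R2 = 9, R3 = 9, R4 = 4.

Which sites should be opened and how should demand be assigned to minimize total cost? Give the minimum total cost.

Minimum total cost: 444

Open {A, B}: R1→B 8·8=64, R2→A 5·9=45, R3→B 13·9=117, R4→B 8·4=32.
Loads: A carries 9/21, B carries 21/28. Service 258; fixed 186; total 444.
Next best feasible plan costs 453.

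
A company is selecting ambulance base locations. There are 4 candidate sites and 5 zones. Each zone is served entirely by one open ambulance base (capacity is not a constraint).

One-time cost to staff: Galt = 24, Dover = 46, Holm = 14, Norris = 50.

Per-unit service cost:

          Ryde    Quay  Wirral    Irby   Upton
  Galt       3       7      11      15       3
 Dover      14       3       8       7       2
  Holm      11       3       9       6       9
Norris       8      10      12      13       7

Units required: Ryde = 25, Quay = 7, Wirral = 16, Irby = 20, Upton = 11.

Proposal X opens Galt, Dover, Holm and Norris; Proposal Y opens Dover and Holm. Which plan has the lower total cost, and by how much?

Proposal X: {Galt, Dover, Holm, Norris}: Ryde→Galt 3·25=75, Quay→Dover 3·7=21, Wirral→Dover 8·16=128, Irby→Holm 6·20=120, Upton→Dover 2·11=22. Service 366; fixed 134; total 500.
Proposal Y: {Dover, Holm}: Ryde→Holm 11·25=275, Quay→Dover 3·7=21, Wirral→Dover 8·16=128, Irby→Holm 6·20=120, Upton→Dover 2·11=22. Service 566; fixed 60; total 626.
Difference: |500 − 626| = 126.

Proposal X is cheaper by 126.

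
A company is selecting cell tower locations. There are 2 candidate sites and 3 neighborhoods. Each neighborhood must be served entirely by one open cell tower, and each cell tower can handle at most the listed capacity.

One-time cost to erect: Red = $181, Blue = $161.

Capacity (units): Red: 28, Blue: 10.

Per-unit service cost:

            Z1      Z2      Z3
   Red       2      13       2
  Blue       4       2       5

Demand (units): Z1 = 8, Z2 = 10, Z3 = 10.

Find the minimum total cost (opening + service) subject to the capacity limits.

Minimum total cost: 347

Open {Red}: Z1→Red 2·8=16, Z2→Red 13·10=130, Z3→Red 2·10=20.
Loads: Red carries 28/28. Service 166; fixed 181; total 347.
Next best feasible plan costs 398.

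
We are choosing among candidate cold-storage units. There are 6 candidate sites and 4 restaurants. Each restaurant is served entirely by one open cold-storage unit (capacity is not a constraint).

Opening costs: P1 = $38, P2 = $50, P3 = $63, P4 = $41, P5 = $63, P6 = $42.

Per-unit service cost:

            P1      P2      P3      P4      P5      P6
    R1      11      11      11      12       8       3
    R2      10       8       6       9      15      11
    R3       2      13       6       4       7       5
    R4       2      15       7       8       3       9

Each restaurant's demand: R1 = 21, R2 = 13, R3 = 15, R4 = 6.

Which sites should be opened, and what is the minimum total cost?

For any fixed open set, each restaurant goes to its cheapest open site; total = fixed + service.
{P1, P6}: R1→P6 3·21=63, R2→P1 10·13=130, R3→P1 2·15=30, R4→P1 2·6=12. Service 235; fixed 80; total 315.
{P1, P3, P6}: R1→P6 3·21=63, R2→P3 6·13=78, R3→P1 2·15=30, R4→P1 2·6=12. Service 183; fixed 143; total 326.
{P1, P2, P6}: R1→P6 3·21=63, R2→P2 8·13=104, R3→P1 2·15=30, R4→P1 2·6=12. Service 209; fixed 130; total 339.
{P1, P2, P3, P4, P5, P6}: R1→P6 3·21=63, R2→P3 6·13=78, R3→P1 2·15=30, R4→P1 2·6=12. Service 183; fixed 297; total 480.
No other subset beats 315.

Open P1 and P6; minimum total cost 315.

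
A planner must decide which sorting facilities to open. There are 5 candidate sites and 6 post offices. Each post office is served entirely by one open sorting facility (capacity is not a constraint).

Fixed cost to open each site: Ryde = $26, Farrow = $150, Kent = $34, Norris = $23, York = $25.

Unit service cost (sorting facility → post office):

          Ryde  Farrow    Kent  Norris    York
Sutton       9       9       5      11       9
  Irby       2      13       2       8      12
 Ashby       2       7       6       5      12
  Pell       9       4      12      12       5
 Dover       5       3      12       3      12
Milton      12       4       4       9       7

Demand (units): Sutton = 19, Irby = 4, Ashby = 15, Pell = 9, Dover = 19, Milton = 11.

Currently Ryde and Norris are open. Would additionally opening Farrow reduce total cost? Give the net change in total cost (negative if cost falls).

Current service cost with {Ryde, Norris}: 446.
Adding Farrow: each post office re-picks its cheapest; new service cost 346, saving 100.
Extra fixed cost: 150. Net change = 150 − 100 = 50.
(Totals: 495 → 545.)

No — net change +50 (cost rises by 50).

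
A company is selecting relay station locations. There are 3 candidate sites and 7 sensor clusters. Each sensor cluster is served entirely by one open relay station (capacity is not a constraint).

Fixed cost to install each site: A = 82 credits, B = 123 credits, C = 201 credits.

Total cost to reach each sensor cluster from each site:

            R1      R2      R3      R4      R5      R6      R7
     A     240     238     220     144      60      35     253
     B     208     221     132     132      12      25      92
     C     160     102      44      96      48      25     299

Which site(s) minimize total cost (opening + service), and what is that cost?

For any fixed open set, each sensor cluster goes to its cheapest open site; total = fixed + service.
{B, C}: R1→C 160, R2→C 102, R3→C 44, R4→C 96, R5→B 12, R6→B 25, R7→B 92. Service 531; fixed 324; total 855.
{A, B, C}: R1→C 160, R2→C 102, R3→C 44, R4→C 96, R5→B 12, R6→B 25, R7→B 92. Service 531; fixed 406; total 937.
{B}: service 822 + fixed 123 = 945
{A}: R1→A 240, R2→A 238, R3→A 220, R4→A 144, R5→A 60, R6→A 35, R7→A 253. Service 1190; fixed 82; total 1272.
No other subset beats 855.

Open B and C; minimum total cost 855.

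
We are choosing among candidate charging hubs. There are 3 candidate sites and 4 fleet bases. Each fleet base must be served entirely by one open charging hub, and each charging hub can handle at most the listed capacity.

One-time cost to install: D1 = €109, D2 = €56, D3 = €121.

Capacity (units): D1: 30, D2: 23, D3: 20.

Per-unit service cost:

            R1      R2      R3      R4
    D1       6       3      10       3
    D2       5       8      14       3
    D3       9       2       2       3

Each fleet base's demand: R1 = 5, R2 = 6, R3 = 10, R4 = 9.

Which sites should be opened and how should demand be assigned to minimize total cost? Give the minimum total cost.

Open {D2, D3}: R1→D2 5·5=25, R2→D3 2·6=12, R3→D3 2·10=20, R4→D2 3·9=27.
Loads: D2 carries 14/23, D3 carries 16/20. Service 84; fixed 177; total 261.
Next best feasible plan costs 284.

Minimum total cost: 261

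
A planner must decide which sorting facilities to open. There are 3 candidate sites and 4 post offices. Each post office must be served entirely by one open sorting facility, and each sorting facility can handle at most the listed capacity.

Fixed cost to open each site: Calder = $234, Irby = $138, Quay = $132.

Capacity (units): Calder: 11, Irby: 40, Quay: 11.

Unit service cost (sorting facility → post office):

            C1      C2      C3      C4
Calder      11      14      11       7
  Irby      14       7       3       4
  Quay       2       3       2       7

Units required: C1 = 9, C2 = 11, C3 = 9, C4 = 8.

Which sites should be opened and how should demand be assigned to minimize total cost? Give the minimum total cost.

Open {Irby}: C1→Irby 14·9=126, C2→Irby 7·11=77, C3→Irby 3·9=27, C4→Irby 4·8=32.
Loads: Irby carries 37/40. Service 262; fixed 138; total 400.
Next best feasible plan costs 424.

Minimum total cost: 400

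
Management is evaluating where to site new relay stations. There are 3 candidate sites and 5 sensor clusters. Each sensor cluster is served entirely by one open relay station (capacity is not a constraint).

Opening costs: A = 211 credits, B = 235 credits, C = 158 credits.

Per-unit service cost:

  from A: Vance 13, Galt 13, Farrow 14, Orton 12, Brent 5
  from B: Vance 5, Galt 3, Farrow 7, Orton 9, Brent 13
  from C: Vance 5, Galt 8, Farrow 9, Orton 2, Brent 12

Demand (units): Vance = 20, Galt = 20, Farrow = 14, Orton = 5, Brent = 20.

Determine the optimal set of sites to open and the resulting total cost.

Open C only; minimum total cost 794.

For any fixed open set, each sensor cluster goes to its cheapest open site; total = fixed + service.
{C}: Vance→C 5·20=100, Galt→C 8·20=160, Farrow→C 9·14=126, Orton→C 2·5=10, Brent→C 12·20=240. Service 636; fixed 158; total 794.
{B}: Vance→B 5·20=100, Galt→B 3·20=60, Farrow→B 7·14=98, Orton→B 9·5=45, Brent→B 13·20=260. Service 563; fixed 235; total 798.
{A, B}: service 403 + fixed 446 = 849
{A, B, C}: service 368 + fixed 604 = 972
No other subset beats 794.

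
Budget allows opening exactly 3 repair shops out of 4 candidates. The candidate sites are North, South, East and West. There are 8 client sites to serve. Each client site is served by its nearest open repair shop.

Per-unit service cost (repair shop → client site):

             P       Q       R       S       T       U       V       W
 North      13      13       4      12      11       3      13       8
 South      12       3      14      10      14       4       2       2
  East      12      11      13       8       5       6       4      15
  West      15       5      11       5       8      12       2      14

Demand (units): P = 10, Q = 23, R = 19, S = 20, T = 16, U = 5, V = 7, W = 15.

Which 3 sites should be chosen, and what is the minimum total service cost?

Choose North, South and West; total service cost 552.

With exactly 3 open, each client site uses its cheapest among the chosen.
{North, South, West}: P→South 12·10=120, Q→South 3·23=69, R→North 4·19=76, S→West 5·20=100, T→West 8·16=128, U→North 3·5=15, V→South 2·7=14, W→South 2·15=30. Service cost 552.
{North, South, East}: service cost 564
{North, East, West}: service cost 640
Among all 4 size-3 choices, {North, South, West} is lowest.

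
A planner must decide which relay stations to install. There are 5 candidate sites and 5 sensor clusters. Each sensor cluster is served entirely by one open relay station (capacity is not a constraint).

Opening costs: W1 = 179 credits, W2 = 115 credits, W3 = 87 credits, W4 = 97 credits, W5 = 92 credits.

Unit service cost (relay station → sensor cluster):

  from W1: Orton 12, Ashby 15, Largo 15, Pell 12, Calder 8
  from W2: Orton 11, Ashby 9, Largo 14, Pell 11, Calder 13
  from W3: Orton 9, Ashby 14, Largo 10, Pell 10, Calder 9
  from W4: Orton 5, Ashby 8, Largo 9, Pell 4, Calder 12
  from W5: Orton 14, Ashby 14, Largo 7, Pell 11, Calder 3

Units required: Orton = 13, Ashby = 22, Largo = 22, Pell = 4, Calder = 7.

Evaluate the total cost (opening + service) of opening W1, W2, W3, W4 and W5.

Total cost: 1002

Each sensor cluster is assigned to its cheapest site among the open ones.
{W1, W2, W3, W4, W5}: Orton→W4 5·13=65, Ashby→W4 8·22=176, Largo→W5 7·22=154, Pell→W4 4·4=16, Calder→W5 3·7=21. Service 432; fixed 570; total 1002.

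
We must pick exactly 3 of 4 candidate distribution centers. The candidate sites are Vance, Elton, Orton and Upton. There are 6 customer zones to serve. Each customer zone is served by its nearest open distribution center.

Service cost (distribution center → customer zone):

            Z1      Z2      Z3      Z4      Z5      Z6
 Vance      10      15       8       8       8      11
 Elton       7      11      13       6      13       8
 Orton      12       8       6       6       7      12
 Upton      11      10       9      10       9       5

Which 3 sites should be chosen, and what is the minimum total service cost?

With exactly 3 open, each customer zone uses its cheapest among the chosen.
{Elton, Orton, Upton}: Z1→Elton 7, Z2→Orton 8, Z3→Orton 6, Z4→Elton 6, Z5→Orton 7, Z6→Upton 5. Service cost 39.
{Vance, Elton, Orton}: service cost 42
{Vance, Orton, Upton}: service cost 42
Among all 4 size-3 choices, {Elton, Orton, Upton} is lowest.

Choose Elton, Orton and Upton; total service cost 39.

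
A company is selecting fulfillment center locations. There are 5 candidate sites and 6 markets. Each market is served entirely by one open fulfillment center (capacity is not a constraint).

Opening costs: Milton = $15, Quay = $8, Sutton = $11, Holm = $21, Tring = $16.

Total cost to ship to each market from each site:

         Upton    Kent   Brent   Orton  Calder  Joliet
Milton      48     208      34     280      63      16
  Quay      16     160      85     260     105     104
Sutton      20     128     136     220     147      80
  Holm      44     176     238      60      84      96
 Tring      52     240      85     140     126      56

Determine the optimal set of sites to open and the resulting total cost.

Open Milton, Sutton and Holm; minimum total cost 368.

For any fixed open set, each market goes to its cheapest open site; total = fixed + service.
{Milton, Sutton, Holm}: Upton→Sutton 20, Kent→Sutton 128, Brent→Milton 34, Orton→Holm 60, Calder→Milton 63, Joliet→Milton 16. Service 321; fixed 47; total 368.
{Milton, Quay, Sutton, Holm}: service 317 + fixed 55 = 372
{Milton, Sutton, Holm, Tring}: service 321 + fixed 63 = 384
{Milton, Quay, Sutton, Holm, Tring}: Upton→Quay 16, Kent→Sutton 128, Brent→Milton 34, Orton→Holm 60, Calder→Milton 63, Joliet→Milton 16. Service 317; fixed 71; total 388.
No other subset beats 368.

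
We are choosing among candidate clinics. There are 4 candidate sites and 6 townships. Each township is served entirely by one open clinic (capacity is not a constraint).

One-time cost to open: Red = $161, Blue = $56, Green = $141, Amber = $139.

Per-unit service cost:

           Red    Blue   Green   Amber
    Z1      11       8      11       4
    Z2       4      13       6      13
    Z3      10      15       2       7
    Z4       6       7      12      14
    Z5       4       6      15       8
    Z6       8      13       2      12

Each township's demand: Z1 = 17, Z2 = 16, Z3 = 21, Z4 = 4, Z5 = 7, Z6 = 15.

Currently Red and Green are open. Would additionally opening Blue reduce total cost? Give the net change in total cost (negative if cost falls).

Current service cost with {Red, Green}: 375.
Adding Blue: each township re-picks its cheapest; new service cost 324, saving 51.
Extra fixed cost: 56. Net change = 56 − 51 = 5.
(Totals: 677 → 682.)

No — net change +5 (cost rises by 5).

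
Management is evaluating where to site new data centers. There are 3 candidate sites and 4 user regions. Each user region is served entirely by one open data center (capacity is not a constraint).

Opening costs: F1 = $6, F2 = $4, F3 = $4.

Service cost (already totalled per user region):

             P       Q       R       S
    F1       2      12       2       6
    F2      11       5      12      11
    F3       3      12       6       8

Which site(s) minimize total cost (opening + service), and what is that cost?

Open F1 and F2; minimum total cost 25.

For any fixed open set, each user region goes to its cheapest open site; total = fixed + service.
{F1, F2}: P→F1 2, Q→F2 5, R→F1 2, S→F1 6. Service 15; fixed 10; total 25.
{F1}: service 22 + fixed 6 = 28
{F1, F2, F3}: service 15 + fixed 14 = 29
{F2}: service 39 + fixed 4 = 43
(All 7 nonempty subsets were checked; F1 and F2 is lowest.)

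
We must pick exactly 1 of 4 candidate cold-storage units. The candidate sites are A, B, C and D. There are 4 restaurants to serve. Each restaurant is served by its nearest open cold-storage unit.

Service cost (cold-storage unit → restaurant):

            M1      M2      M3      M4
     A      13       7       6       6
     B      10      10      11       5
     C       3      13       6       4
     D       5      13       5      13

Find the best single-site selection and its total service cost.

With exactly 1 open, each restaurant uses its cheapest among the chosen.
{C}: M1→C 3, M2→C 13, M3→C 6, M4→C 4. Service cost 26.
{A}: service cost 32
{B}: service cost 36
Among all 4 size-1 choices, {C} is lowest.

Choose C only; total service cost 26.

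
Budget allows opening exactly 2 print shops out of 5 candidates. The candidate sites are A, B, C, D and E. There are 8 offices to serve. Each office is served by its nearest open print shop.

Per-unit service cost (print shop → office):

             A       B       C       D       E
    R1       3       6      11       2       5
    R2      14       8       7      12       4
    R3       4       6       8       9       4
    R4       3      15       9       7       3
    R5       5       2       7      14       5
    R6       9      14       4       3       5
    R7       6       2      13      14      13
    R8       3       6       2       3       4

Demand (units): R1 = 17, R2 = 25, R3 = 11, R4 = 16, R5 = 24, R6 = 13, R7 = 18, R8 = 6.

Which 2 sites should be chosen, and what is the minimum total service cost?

With exactly 2 open, each office uses its cheapest among the chosen.
{B, E}: R1→E 5·17=85, R2→E 4·25=100, R3→E 4·11=44, R4→E 3·16=48, R5→B 2·24=48, R6→E 5·13=65, R7→B 2·18=36, R8→E 4·6=24. Service cost 450.
{B, D}: service cost 553
{A, E}: service cost 554
Among all 10 size-2 choices, {B, E} is lowest.

Choose B and E; total service cost 450.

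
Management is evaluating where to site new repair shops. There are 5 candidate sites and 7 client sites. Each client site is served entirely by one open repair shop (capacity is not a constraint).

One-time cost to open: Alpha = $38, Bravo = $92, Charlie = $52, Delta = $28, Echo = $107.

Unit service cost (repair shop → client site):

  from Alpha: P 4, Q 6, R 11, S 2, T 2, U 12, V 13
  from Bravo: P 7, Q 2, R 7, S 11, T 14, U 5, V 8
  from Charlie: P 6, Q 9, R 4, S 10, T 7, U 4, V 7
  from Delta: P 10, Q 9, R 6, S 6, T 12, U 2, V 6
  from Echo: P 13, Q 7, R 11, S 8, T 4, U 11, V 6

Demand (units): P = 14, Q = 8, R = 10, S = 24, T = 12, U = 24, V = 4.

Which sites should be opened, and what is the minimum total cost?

Open Alpha and Delta; minimum total cost 374.

For any fixed open set, each client site goes to its cheapest open site; total = fixed + service.
{Alpha, Delta}: P→Alpha 4·14=56, Q→Alpha 6·8=48, R→Delta 6·10=60, S→Alpha 2·24=48, T→Alpha 2·12=24, U→Delta 2·24=48, V→Delta 6·4=24. Service 308; fixed 66; total 374.
{Alpha, Charlie, Delta}: service 288 + fixed 118 = 406
{Alpha, Charlie}: P→Alpha 4·14=56, Q→Alpha 6·8=48, R→Charlie 4·10=40, S→Alpha 2·24=48, T→Alpha 2·12=24, U→Charlie 4·24=96, V→Charlie 7·4=28. Service 340; fixed 90; total 430.
{Alpha, Bravo, Charlie, Delta, Echo}: service 256 + fixed 317 = 573
No other subset beats 374.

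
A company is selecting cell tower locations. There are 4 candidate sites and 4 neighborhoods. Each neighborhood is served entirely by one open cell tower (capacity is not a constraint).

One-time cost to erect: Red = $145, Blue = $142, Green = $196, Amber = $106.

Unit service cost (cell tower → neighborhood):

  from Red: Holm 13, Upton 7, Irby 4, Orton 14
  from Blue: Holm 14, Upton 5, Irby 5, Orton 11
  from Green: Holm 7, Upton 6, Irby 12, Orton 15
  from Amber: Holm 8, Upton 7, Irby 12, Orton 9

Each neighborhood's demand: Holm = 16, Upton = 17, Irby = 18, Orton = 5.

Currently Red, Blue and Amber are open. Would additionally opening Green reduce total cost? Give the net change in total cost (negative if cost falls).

No — net change +180 (cost rises by 180).

Current service cost with {Red, Blue, Amber}: 330.
Adding Green: each neighborhood re-picks its cheapest; new service cost 314, saving 16.
Extra fixed cost: 196. Net change = 196 − 16 = 180.
(Totals: 723 → 903.)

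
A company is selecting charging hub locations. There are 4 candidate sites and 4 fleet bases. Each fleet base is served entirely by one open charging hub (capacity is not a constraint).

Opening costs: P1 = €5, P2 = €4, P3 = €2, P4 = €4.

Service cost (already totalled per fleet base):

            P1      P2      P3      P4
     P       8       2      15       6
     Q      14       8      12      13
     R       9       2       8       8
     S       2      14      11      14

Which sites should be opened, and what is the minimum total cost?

Open P1 and P2; minimum total cost 23.

For any fixed open set, each fleet base goes to its cheapest open site; total = fixed + service.
{P1, P2}: P→P2 2, Q→P2 8, R→P2 2, S→P1 2. Service 14; fixed 9; total 23.
{P1, P2, P3}: P→P2 2, Q→P2 8, R→P2 2, S→P1 2. Service 14; fixed 11; total 25.
{P1, P2, P4}: P→P2 2, Q→P2 8, R→P2 2, S→P1 2. Service 14; fixed 13; total 27.
{P1, P2, P3, P4}: service 14 + fixed 15 = 29
No other subset beats 23.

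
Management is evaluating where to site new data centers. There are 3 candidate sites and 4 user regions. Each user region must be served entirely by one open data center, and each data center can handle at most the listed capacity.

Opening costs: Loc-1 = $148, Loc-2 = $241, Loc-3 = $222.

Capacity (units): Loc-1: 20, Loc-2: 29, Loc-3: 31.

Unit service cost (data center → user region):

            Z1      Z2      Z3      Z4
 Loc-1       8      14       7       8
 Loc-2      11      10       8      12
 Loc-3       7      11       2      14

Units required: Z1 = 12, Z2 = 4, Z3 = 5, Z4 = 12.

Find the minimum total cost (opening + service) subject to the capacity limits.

Minimum total cost: 604

Open {Loc-1, Loc-3}: Z1→Loc-3 7·12=84, Z2→Loc-3 11·4=44, Z3→Loc-3 2·5=10, Z4→Loc-1 8·12=96.
Loads: Loc-1 carries 12/20, Loc-3 carries 21/31. Service 234; fixed 370; total 604.
Next best feasible plan costs 616.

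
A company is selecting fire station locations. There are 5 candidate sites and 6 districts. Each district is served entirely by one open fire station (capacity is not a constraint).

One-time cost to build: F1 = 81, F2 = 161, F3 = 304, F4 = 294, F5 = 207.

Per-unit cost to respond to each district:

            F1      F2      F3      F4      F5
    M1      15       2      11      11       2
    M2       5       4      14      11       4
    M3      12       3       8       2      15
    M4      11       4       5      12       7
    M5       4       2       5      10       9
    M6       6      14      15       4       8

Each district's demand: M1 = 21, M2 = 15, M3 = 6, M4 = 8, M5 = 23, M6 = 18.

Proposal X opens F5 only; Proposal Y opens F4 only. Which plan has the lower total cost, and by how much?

Proposal X is cheaper by 294.

Proposal X: {F5}: M1→F5 2·21=42, M2→F5 4·15=60, M3→F5 15·6=90, M4→F5 7·8=56, M5→F5 9·23=207, M6→F5 8·18=144. Service 599; fixed 207; total 806.
Proposal Y: {F4}: M1→F4 11·21=231, M2→F4 11·15=165, M3→F4 2·6=12, M4→F4 12·8=96, M5→F4 10·23=230, M6→F4 4·18=72. Service 806; fixed 294; total 1100.
Difference: |806 − 1100| = 294.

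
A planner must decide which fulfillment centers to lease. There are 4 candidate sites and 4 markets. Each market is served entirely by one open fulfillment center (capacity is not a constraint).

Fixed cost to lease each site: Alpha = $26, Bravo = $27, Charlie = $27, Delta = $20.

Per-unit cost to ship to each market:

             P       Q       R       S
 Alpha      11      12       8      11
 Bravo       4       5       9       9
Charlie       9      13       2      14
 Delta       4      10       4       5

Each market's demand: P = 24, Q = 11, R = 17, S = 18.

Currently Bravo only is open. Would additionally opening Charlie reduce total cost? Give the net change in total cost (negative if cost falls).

Yes — net change −92 (cost falls by 92).

Current service cost with {Bravo}: 466.
Adding Charlie: each market re-picks its cheapest; new service cost 347, saving 119.
Extra fixed cost: 27. Net change = 27 − 119 = -92.
(Totals: 493 → 401.)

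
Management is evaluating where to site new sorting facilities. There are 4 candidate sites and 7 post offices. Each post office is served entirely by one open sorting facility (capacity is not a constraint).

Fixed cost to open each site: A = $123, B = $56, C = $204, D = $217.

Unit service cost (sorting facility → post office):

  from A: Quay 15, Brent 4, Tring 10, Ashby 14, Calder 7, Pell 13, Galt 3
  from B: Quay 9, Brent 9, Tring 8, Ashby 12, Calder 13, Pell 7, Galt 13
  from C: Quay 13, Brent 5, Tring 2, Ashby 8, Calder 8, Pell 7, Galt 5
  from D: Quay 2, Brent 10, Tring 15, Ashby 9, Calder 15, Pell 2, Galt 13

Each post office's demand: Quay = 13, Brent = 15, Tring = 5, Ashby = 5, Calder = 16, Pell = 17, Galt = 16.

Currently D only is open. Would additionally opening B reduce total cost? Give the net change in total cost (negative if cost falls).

Yes — net change −26 (cost falls by 26).

Current service cost with {D}: 778.
Adding B: each post office re-picks its cheapest; new service cost 696, saving 82.
Extra fixed cost: 56. Net change = 56 − 82 = -26.
(Totals: 995 → 969.)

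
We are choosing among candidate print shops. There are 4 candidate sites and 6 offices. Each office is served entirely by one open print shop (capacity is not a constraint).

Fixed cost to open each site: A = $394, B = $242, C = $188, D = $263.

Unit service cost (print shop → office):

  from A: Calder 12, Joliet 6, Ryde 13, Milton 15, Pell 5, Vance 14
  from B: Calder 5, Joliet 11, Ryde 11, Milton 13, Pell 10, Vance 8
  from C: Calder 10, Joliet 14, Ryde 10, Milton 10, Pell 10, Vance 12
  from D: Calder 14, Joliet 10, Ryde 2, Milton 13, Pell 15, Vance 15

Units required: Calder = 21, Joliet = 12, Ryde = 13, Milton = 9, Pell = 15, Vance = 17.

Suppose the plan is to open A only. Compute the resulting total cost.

Total cost: 1335

Each office is assigned to its cheapest site among the open ones.
{A}: Calder→A 12·21=252, Joliet→A 6·12=72, Ryde→A 13·13=169, Milton→A 15·9=135, Pell→A 5·15=75, Vance→A 14·17=238. Service 941; fixed 394; total 1335.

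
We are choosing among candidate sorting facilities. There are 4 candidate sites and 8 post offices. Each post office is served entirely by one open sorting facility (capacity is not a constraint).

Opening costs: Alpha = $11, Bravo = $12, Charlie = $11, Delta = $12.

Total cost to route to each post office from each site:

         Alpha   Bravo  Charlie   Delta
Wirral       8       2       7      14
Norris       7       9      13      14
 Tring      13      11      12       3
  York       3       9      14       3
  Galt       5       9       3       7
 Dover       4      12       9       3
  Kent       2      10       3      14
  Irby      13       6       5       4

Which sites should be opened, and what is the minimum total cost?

Open Alpha and Delta; minimum total cost 58.

For any fixed open set, each post office goes to its cheapest open site; total = fixed + service.
{Alpha, Delta}: Wirral→Alpha 8, Norris→Alpha 7, Tring→Delta 3, York→Alpha 3, Galt→Alpha 5, Dover→Delta 3, Kent→Alpha 2, Irby→Delta 4. Service 35; fixed 23; total 58.
{Charlie, Delta}: service 39 + fixed 23 = 62
{Alpha, Bravo}: service 40 + fixed 23 = 63
{Alpha, Bravo, Charlie, Delta}: Wirral→Bravo 2, Norris→Alpha 7, Tring→Delta 3, York→Alpha 3, Galt→Charlie 3, Dover→Delta 3, Kent→Alpha 2, Irby→Delta 4. Service 27; fixed 46; total 73.
No other subset beats 58.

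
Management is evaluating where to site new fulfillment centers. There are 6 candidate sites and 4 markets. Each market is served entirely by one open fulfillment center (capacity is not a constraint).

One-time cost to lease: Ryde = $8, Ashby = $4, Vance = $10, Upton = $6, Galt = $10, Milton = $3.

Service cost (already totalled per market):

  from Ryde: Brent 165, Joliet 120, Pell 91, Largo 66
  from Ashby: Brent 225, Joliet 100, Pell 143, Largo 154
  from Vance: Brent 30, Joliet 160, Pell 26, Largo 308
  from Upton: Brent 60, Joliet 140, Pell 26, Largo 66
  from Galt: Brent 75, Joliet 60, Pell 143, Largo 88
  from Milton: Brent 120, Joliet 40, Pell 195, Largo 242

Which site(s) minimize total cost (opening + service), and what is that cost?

For any fixed open set, each market goes to its cheapest open site; total = fixed + service.
{Vance, Upton, Milton}: Brent→Vance 30, Joliet→Milton 40, Pell→Vance 26, Largo→Upton 66. Service 162; fixed 19; total 181.
{Ryde, Vance, Milton}: service 162 + fixed 21 = 183
{Ashby, Vance, Upton, Milton}: Brent→Vance 30, Joliet→Milton 40, Pell→Vance 26, Largo→Upton 66. Service 162; fixed 23; total 185.
{Ryde, Ashby, Vance, Upton, Galt, Milton}: Brent→Vance 30, Joliet→Milton 40, Pell→Vance 26, Largo→Ryde 66. Service 162; fixed 41; total 203.
No other subset beats 181.

Open Vance, Upton and Milton; minimum total cost 181.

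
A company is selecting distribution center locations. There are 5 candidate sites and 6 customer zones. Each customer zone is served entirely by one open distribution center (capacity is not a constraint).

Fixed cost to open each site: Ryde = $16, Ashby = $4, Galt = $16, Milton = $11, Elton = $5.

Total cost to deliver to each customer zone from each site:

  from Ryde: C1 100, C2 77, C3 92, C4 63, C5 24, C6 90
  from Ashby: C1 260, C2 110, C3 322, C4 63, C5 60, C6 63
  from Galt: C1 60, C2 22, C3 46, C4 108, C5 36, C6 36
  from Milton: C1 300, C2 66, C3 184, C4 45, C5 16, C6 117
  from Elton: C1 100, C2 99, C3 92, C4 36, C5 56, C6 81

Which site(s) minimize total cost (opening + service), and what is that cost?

For any fixed open set, each customer zone goes to its cheapest open site; total = fixed + service.
{Galt, Milton, Elton}: C1→Galt 60, C2→Galt 22, C3→Galt 46, C4→Elton 36, C5→Milton 16, C6→Galt 36. Service 216; fixed 32; total 248.
{Ashby, Galt, Milton, Elton}: C1→Galt 60, C2→Galt 22, C3→Galt 46, C4→Elton 36, C5→Milton 16, C6→Galt 36. Service 216; fixed 36; total 252.
{Galt, Milton}: service 225 + fixed 27 = 252
{Ryde, Ashby, Galt, Milton, Elton}: C1→Galt 60, C2→Galt 22, C3→Galt 46, C4→Elton 36, C5→Milton 16, C6→Galt 36. Service 216; fixed 52; total 268.
No other subset beats 248.

Open Galt, Milton and Elton; minimum total cost 248.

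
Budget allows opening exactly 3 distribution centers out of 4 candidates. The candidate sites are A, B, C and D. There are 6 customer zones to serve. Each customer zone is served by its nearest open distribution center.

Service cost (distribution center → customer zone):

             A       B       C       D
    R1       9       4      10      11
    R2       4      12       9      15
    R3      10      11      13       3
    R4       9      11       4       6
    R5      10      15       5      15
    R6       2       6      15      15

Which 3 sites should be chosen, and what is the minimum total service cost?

Choose A, C and D; total service cost 27.

With exactly 3 open, each customer zone uses its cheapest among the chosen.
{A, C, D}: R1→A 9, R2→A 4, R3→D 3, R4→C 4, R5→C 5, R6→A 2. Service cost 27.
{A, B, C}: service cost 29
{A, B, D}: service cost 29
Among all 4 size-3 choices, {A, C, D} is lowest.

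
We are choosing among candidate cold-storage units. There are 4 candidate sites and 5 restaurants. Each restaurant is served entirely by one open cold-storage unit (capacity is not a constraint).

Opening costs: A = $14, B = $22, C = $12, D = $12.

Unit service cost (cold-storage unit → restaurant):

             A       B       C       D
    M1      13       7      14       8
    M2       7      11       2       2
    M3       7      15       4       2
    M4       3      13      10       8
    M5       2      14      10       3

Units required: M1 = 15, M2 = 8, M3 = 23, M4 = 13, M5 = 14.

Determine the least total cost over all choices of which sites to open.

Minimum total cost: 275

For any fixed open set, each restaurant goes to its cheapest open site; total = fixed + service.
{A, D}: M1→D 8·15=120, M2→D 2·8=16, M3→D 2·23=46, M4→A 3·13=39, M5→A 2·14=28. Service 249; fixed 26; total 275.
{A, B, D}: service 234 + fixed 48 = 282
{A, C, D}: service 249 + fixed 38 = 287
{A, B, C, D}: M1→B 7·15=105, M2→C 2·8=16, M3→D 2·23=46, M4→A 3·13=39, M5→A 2·14=28. Service 234; fixed 60; total 294.
No other subset beats 275.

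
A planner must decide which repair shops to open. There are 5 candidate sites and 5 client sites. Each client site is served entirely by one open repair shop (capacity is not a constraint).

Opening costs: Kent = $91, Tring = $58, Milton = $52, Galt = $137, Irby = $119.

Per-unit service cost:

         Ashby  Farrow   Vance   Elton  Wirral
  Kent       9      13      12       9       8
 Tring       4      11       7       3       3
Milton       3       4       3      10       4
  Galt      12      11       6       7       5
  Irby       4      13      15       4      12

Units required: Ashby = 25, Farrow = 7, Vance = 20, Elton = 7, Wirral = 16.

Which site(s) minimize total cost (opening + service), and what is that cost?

Open Tring and Milton; minimum total cost 342.

For any fixed open set, each client site goes to its cheapest open site; total = fixed + service.
{Tring, Milton}: Ashby→Milton 3·25=75, Farrow→Milton 4·7=28, Vance→Milton 3·20=60, Elton→Tring 3·7=21, Wirral→Tring 3·16=48. Service 232; fixed 110; total 342.
{Milton}: Ashby→Milton 3·25=75, Farrow→Milton 4·7=28, Vance→Milton 3·20=60, Elton→Milton 10·7=70, Wirral→Milton 4·16=64. Service 297; fixed 52; total 349.
{Milton, Irby}: Ashby→Milton 3·25=75, Farrow→Milton 4·7=28, Vance→Milton 3·20=60, Elton→Irby 4·7=28, Wirral→Milton 4·16=64. Service 255; fixed 171; total 426.
{Kent, Tring, Milton, Galt, Irby}: service 232 + fixed 457 = 689
No other subset beats 342.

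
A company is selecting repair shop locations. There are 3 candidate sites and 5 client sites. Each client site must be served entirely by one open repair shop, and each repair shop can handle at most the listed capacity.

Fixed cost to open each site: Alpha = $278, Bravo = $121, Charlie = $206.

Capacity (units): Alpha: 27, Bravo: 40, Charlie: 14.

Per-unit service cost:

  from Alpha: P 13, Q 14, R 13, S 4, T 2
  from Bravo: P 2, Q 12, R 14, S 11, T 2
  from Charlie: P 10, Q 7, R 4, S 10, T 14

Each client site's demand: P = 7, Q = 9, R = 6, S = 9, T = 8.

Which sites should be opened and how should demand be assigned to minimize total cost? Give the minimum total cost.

Open {Bravo}: P→Bravo 2·7=14, Q→Bravo 12·9=108, R→Bravo 14·6=84, S→Bravo 11·9=99, T→Bravo 2·8=16.
Loads: Bravo carries 39/40. Service 321; fixed 121; total 442.
Next best feasible plan costs 588.

Minimum total cost: 442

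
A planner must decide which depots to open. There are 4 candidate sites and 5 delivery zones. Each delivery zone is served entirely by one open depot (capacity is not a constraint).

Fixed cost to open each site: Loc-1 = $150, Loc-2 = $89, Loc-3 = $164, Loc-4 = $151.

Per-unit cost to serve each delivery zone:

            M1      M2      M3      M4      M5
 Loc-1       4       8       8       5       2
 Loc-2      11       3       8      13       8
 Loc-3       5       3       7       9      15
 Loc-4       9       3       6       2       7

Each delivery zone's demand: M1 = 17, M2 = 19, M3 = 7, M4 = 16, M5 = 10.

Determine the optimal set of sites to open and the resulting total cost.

For any fixed open set, each delivery zone goes to its cheapest open site; total = fixed + service.
{Loc-4}: M1→Loc-4 9·17=153, M2→Loc-4 3·19=57, M3→Loc-4 6·7=42, M4→Loc-4 2·16=32, M5→Loc-4 7·10=70. Service 354; fixed 151; total 505.
{Loc-1, Loc-2}: M1→Loc-1 4·17=68, M2→Loc-2 3·19=57, M3→Loc-1 8·7=56, M4→Loc-1 5·16=80, M5→Loc-1 2·10=20. Service 281; fixed 239; total 520.
{Loc-1, Loc-4}: M1→Loc-1 4·17=68, M2→Loc-4 3·19=57, M3→Loc-4 6·7=42, M4→Loc-4 2·16=32, M5→Loc-1 2·10=20. Service 219; fixed 301; total 520.
{Loc-1, Loc-2, Loc-3, Loc-4}: service 219 + fixed 554 = 773
No other subset beats 505.

Open Loc-4 only; minimum total cost 505.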